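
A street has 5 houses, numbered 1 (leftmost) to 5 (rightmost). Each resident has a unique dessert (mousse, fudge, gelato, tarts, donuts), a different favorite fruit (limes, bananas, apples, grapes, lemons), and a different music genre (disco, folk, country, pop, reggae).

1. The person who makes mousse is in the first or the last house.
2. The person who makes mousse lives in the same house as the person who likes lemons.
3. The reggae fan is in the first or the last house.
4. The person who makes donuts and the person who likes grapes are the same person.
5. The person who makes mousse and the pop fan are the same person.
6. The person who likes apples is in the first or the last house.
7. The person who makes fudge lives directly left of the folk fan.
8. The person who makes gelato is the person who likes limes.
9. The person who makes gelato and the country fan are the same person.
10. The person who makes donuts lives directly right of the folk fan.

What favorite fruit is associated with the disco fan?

grapes

The person who makes mousse is narrowed to house 1 or 5; consider each.
Placing it in house 1 leads to a contradiction, so it's in house 5.
The person who likes lemons is in house 5 (clue 2).
From clue 5, the pop fan must be in house 5.
House 1 music genre: only reggae fits.
House 1 favorite fruit: only apples fits.
The person who makes donuts is narrowed to house 3 or 4; consider each.
Placing it in house 4 leads to a contradiction, so it's in house 3.
Clue 4 places the person who likes grapes in house 3.
From clue 10, the folk fan must be in house 2.
From clue 7, the person who makes fudge must be in house 1.
From clue 9, the person who makes gelato must be in house 4.
Clue 9: the country fan is in house 4.
House 2's dessert must be tarts (nothing else left).
That leaves disco as the music genre for house 3.
Clue 8 places the person who likes limes in house 4.
House 2 favorite fruit: only bananas fits.
So: house 1 = fudge/apples/reggae, house 2 = tarts/bananas/folk, house 3 = donuts/grapes/disco, house 4 = gelato/limes/country, house 5 = mousse/lemons/pop.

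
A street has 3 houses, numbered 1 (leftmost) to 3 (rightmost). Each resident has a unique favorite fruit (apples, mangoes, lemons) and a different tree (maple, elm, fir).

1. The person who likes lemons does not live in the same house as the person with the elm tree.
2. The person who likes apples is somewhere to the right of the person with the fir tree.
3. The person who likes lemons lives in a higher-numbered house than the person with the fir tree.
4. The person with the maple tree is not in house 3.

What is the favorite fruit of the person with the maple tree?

lemons

The only favorite fruit still possible for house 1 is mangoes.
The only tree still possible for house 3 is elm.
Clue 1 places the person who likes lemons in house 2.
Clue 3 places the person with the fir tree in house 1.
House 3's favorite fruit must be apples (nothing else left).
So house 2 gets maple for tree.
So: house 1 = mangoes/fir, house 2 = lemons/maple, house 3 = apples/elm.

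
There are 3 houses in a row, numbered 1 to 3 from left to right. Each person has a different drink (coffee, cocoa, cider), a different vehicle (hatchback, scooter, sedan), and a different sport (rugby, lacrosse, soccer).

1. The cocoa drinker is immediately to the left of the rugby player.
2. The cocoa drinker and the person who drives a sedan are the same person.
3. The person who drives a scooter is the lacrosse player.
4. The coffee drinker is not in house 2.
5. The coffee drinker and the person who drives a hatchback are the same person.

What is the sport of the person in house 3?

The cocoa drinker is narrowed to house 1 or 2; consider each.
Placing it in house 1 leads to a contradiction, so it's in house 2.
From clue 1, the rugby player must be in house 3.
From clue 2, the person who drives a sedan must be in house 2.
Clue 3 places the person who drives a scooter in house 1.
Clue 3 places the lacrosse player in house 1.
So house 3 gets hatchback for vehicle.
House 2's sport must be soccer (nothing else left).
Clue 5 places the coffee drinker in house 3.
House 1's drink must be cider (nothing else left).
So: house 1 = cider/scooter/lacrosse, house 2 = cocoa/sedan/soccer, house 3 = coffee/hatchback/rugby.

rugby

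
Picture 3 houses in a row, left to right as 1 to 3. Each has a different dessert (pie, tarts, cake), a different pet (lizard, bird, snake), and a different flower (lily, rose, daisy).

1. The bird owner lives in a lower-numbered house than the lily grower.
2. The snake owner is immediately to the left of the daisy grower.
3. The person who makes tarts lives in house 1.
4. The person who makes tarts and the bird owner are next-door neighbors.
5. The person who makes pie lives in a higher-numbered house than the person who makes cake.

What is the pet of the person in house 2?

bird

From clue 3, the person who makes tarts must be in house 1.
From clue 4, the bird owner must be in house 2.
That leaves cake as the dessert for house 2.
That leaves pie as the dessert for house 3.
House 1's pet must be snake (nothing else left).
House 3's pet must be lizard (nothing else left).
So house 1 gets rose for flower.
The lily grower is in house 3 (clue 1).
The daisy grower is in house 2 (clue 2).
So: house 1 = tarts/snake/rose, house 2 = cake/bird/daisy, house 3 = pie/lizard/lily.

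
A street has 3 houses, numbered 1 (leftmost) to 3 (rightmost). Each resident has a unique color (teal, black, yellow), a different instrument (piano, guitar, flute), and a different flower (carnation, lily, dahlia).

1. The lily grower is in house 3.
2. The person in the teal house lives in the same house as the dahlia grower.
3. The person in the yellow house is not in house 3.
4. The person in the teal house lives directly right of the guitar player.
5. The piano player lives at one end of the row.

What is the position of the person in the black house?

3

From clue 1, the lily grower must be in house 3.
From clue 2, the person in the teal house must be in house 2.
The dahlia grower is in house 2 (clue 2).
From clue 4, the guitar player must be in house 1.
The only color still possible for house 1 is yellow.
House 3 color: only black fits.
The only instrument still possible for house 2 is flute.
So house 3 gets piano for instrument.
House 1's flower must be carnation (nothing else left).
So: house 1 = yellow/guitar/carnation, house 2 = teal/flute/dahlia, house 3 = black/piano/lily.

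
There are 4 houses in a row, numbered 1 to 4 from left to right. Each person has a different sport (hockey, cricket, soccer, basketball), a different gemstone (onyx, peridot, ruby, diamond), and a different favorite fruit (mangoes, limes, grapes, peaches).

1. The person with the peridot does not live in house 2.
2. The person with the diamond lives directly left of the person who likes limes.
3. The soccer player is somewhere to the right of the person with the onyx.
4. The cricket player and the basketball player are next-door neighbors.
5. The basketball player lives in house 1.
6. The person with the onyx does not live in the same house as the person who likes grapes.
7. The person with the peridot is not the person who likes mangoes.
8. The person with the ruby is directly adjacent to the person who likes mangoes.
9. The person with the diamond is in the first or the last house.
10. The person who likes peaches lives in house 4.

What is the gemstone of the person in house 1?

From clue 5, the basketball player must be in house 1.
The person with the diamond is in house 1 (clue 9).
Clue 10: the person who likes peaches is in house 4.
Clue 2 places the person who likes limes in house 2.
Clue 4: the cricket player is in house 2.
The hockey player is narrowed to house 3 or 4; consider each.
Placing it in house 4 leads to a contradiction, so it's in house 3.
House 4 sport: only soccer fits.
The person with the onyx is narrowed to house 2 or 3; consider each.
Placing it in house 2 leads to a contradiction, so it's in house 3.
Clue 6 places the person who likes grapes in house 1.
House 2's gemstone must be ruby (nothing else left).
The only gemstone still possible for house 4 is peridot.
The only favorite fruit still possible for house 3 is mangoes.
So: house 1 = basketball/diamond/grapes, house 2 = cricket/ruby/limes, house 3 = hockey/onyx/mangoes, house 4 = soccer/peridot/peaches.

diamond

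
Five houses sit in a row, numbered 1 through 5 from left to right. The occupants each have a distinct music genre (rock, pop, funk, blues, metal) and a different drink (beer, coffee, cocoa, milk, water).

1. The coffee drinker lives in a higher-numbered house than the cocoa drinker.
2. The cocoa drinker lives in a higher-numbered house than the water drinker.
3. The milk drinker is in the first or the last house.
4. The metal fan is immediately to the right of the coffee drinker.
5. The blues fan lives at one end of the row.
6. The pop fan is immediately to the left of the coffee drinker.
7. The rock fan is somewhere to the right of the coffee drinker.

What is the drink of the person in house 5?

The blues fan is narrowed to house 1 or 5; consider each.
Placing it in house 5 leads to a contradiction, so it's in house 1.
The metal fan is narrowed to house 4 or 5; consider each.
Placing it in house 5 leads to a contradiction, so it's in house 4.
Clue 4: the coffee drinker is in house 3.
From clue 6, the pop fan must be in house 2.
House 3 music genre: only funk fits.
That leaves rock as the music genre for house 5.
House 1 drink: only water fits.
The only drink still possible for house 2 is cocoa.
House 4's drink must be beer (nothing else left).
House 5 drink: only milk fits.
So: house 1 = blues/water, house 2 = pop/cocoa, house 3 = funk/coffee, house 4 = metal/beer, house 5 = rock/milk.

milk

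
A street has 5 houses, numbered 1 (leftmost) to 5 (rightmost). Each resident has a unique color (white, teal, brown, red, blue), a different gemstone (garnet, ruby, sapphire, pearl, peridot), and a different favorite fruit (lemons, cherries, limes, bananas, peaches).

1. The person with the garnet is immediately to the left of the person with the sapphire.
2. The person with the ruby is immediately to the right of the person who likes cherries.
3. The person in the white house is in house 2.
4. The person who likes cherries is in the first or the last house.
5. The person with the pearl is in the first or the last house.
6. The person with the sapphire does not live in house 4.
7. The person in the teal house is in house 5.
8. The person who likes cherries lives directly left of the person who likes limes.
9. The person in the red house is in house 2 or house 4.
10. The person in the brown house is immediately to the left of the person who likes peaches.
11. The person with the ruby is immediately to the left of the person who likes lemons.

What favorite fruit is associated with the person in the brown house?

From clue 3, the person in the white house must be in house 2.
Clue 4 places the person who likes cherries in house 1.
From clue 7, the person in the teal house must be in house 5.
By clue 8, the person who likes limes is in house 2.
House 4 color: only red fits.
From clue 2, the person with the ruby must be in house 2.
By clue 10, the person in the brown house is in house 3.
Clue 10: the person who likes peaches is in house 4.
Clue 11: the person who likes lemons is in house 3.
The only color still possible for house 1 is blue.
That leaves bananas as the favorite fruit for house 5.
By clue 1, the person with the garnet is in house 4.
Clue 1 places the person with the sapphire in house 5.
House 1's gemstone must be pearl (nothing else left).
House 3 gemstone: only peridot fits.
So: house 1 = blue/pearl/cherries, house 2 = white/ruby/limes, house 3 = brown/peridot/lemons, house 4 = red/garnet/peaches, house 5 = teal/sapphire/bananas.

lemons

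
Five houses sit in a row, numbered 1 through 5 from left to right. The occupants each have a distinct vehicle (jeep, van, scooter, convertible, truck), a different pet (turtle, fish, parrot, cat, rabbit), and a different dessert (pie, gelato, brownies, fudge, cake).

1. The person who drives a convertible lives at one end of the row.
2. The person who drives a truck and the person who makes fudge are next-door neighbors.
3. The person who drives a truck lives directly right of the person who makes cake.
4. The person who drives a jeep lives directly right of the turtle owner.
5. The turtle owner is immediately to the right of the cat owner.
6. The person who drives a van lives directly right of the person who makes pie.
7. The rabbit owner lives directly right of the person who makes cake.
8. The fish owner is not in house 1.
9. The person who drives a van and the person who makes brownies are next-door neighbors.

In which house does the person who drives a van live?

3

The person who drives a convertible is narrowed to house 1 or 5; consider each.
Placing it in house 5 leads to a contradiction, so it's in house 1.
The person who drives a jeep is narrowed to house 3 or 4 or 5; consider each.
Placing it in house 3 and house 4 leads to a contradiction, so it's in house 5.
Clue 4 places the turtle owner in house 4.
Clue 5 places the cat owner in house 3.
That leaves parrot as the pet for house 1.
From clue 7, the rabbit owner must be in house 2.
From clue 7, the person who makes cake must be in house 1.
That leaves fish as the pet for house 5.
The person who drives a truck is in house 2 (clue 3).
Clue 2 places the person who makes fudge in house 3.
The person who drives a van is in house 3 (clue 6).
The only vehicle still possible for house 4 is scooter.
That leaves pie as the dessert for house 2.
The only dessert still possible for house 4 is brownies.
The only dessert still possible for house 5 is gelato.
So: house 1 = convertible/parrot/cake, house 2 = truck/rabbit/pie, house 3 = van/cat/fudge, house 4 = scooter/turtle/brownies, house 5 = jeep/fish/gelato.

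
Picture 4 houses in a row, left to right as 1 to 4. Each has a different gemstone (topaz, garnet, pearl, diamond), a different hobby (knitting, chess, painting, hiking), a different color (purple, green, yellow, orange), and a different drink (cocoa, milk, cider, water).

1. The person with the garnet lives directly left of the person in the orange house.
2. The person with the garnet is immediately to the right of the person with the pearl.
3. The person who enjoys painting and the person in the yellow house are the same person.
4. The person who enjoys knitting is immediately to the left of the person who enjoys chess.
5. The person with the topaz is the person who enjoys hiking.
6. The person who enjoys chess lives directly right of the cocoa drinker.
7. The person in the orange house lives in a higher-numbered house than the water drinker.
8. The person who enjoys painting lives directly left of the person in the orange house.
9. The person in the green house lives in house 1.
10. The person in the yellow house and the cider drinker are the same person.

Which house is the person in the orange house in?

4

From clue 9, the person in the green house must be in house 1.
The only drink still possible for house 4 is milk.
The person with the garnet is narrowed to house 2 or 3; consider each.
Placing it in house 2 leads to a contradiction, so it's in house 3.
From clue 1, the person in the orange house must be in house 4.
Clue 2 places the person with the pearl in house 2.
Clue 8: the person who enjoys painting is in house 3.
The person in the yellow house is in house 3 (clue 3).
Clue 4 places the person who enjoys knitting in house 1.
Clue 4 places the person who enjoys chess in house 2.
By clue 6, the cocoa drinker is in house 1.
From clue 10, the cider drinker must be in house 3.
So house 4 gets hiking for hobby.
House 2 color: only purple fits.
The only drink still possible for house 2 is water.
Clue 5: the person with the topaz is in house 4.
House 1 gemstone: only diamond fits.
So: house 1 = diamond/knitting/green/cocoa, house 2 = pearl/chess/purple/water, house 3 = garnet/painting/yellow/cider, house 4 = topaz/hiking/orange/milk.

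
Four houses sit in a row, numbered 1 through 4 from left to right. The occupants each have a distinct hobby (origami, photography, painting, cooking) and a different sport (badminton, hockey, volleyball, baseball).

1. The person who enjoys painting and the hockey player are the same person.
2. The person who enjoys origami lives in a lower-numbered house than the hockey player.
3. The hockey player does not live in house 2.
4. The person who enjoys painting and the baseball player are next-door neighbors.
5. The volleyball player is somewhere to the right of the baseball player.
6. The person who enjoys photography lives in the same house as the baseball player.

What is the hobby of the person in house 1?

So house 1 gets badminton for sport.
House 2's sport must be baseball (nothing else left).
By clue 4, the person who enjoys painting is in house 3.
From clue 6, the person who enjoys photography must be in house 2.
House 4 hobby: only cooking fits.
From clue 1, the hockey player must be in house 3.
That leaves origami as the hobby for house 1.
So house 4 gets volleyball for sport.
So: house 1 = origami/badminton, house 2 = photography/baseball, house 3 = painting/hockey, house 4 = cooking/volleyball.

origami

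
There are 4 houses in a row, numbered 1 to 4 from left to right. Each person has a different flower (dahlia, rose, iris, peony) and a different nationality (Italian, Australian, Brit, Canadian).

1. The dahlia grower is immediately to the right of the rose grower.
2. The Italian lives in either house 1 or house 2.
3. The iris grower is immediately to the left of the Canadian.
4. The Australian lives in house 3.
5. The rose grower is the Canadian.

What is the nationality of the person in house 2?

From clue 4, the Australian must be in house 3.
House 2's nationality must be Canadian (nothing else left).
House 4's nationality must be Brit (nothing else left).
By clue 3, the iris grower is in house 1.
From clue 5, the rose grower must be in house 2.
So house 1 gets Italian for nationality.
By clue 1, the dahlia grower is in house 3.
The only flower still possible for house 4 is peony.
So: house 1 = iris/Italian, house 2 = rose/Canadian, house 3 = dahlia/Australian, house 4 = peony/Brit.

Canadian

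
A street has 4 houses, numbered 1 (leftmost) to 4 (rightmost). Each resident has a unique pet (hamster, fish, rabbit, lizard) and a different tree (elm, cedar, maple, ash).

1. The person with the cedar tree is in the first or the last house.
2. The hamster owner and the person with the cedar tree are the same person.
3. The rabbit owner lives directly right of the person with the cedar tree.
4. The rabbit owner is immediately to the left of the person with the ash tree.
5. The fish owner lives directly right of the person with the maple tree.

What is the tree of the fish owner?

Clue 3 places the rabbit owner in house 2.
From clue 3, the person with the cedar tree must be in house 1.
By clue 4, the person with the ash tree is in house 3.
So house 4 gets elm for tree.
Clue 2 places the hamster owner in house 1.
By clue 5, the fish owner is in house 3.
House 4's pet must be lizard (nothing else left).
So house 2 gets maple for tree.
So: house 1 = hamster/cedar, house 2 = rabbit/maple, house 3 = fish/ash, house 4 = lizard/elm.

ash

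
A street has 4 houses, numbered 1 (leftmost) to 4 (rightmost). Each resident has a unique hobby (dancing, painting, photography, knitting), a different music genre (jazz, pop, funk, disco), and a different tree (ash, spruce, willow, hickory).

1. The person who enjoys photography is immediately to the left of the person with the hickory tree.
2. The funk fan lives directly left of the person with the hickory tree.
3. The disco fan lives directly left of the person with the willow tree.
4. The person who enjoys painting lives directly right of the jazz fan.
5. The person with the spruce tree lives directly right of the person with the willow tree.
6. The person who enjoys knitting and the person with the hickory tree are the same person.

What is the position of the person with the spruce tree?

4

House 4's music genre must be pop (nothing else left).
House 1's tree must be ash (nothing else left).
The disco fan is narrowed to house 1 or 2; consider each.
Placing it in house 1 leads to a contradiction, so it's in house 2.
By clue 3, the person with the willow tree is in house 3.
The person with the spruce tree is in house 4 (clue 5).
House 2's tree must be hickory (nothing else left).
By clue 1, the person who enjoys photography is in house 1.
The funk fan is in house 1 (clue 2).
The person who enjoys knitting is in house 2 (clue 6).
House 3 hobby: only dancing fits.
That leaves painting as the hobby for house 4.
That leaves jazz as the music genre for house 3.
So: house 1 = photography/funk/ash, house 2 = knitting/disco/hickory, house 3 = dancing/jazz/willow, house 4 = painting/pop/spruce.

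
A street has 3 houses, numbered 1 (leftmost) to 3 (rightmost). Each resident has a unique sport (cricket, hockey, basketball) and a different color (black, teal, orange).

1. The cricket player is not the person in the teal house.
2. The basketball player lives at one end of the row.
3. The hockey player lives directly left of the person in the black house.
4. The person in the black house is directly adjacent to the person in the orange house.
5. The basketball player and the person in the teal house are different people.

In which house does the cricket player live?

2

The basketball player is narrowed to house 1 or 3; consider each.
Placing it in house 1 leads to a contradiction, so it's in house 3.
The cricket player is narrowed to house 1 or 2; consider each.
Placing it in house 1 leads to a contradiction, so it's in house 2.
Clue 1 places the person in the teal house in house 1.
The only sport still possible for house 1 is hockey.
By clue 3, the person in the black house is in house 2.
By clue 4, the person in the orange house is in house 3.
So: house 1 = hockey/teal, house 2 = cricket/black, house 3 = basketball/orange.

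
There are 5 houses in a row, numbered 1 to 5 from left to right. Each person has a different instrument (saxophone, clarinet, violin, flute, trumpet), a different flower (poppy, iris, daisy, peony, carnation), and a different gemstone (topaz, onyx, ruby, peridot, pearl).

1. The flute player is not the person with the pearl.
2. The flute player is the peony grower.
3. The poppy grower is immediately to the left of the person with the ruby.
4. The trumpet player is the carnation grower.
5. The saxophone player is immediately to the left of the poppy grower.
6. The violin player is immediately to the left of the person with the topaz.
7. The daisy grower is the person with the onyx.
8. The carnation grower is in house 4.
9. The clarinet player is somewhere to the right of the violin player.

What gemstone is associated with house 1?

Clue 8 places the carnation grower in house 4.
By clue 4, the trumpet player is in house 4.
The saxophone player is narrowed to house 1 or 2; consider each.
Placing it in house 1 leads to a contradiction, so it's in house 2.
Clue 5 places the poppy grower in house 3.
The person with the ruby is in house 4 (clue 3).
From clue 6, the violin player must be in house 1.
House 3 instrument: only clarinet fits.
House 5 instrument: only flute fits.
House 2's gemstone must be topaz (nothing else left).
Clue 2 places the peony grower in house 5.
House 2 flower: only iris fits.
By clue 7, the person with the onyx is in house 1.
So house 1 gets daisy for flower.
The only gemstone still possible for house 3 is pearl.
House 5 gemstone: only peridot fits.
So: house 1 = violin/daisy/onyx, house 2 = saxophone/iris/topaz, house 3 = clarinet/poppy/pearl, house 4 = trumpet/carnation/ruby, house 5 = flute/peony/peridot.

onyx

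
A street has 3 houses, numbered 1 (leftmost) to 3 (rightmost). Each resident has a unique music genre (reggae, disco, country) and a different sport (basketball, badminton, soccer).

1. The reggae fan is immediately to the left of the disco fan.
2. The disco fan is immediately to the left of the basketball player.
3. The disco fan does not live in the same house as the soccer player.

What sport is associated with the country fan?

basketball

By clue 2, the disco fan is in house 2.
Clue 2 places the basketball player in house 3.
The only music genre still possible for house 3 is country.
The only sport still possible for house 1 is soccer.
The only sport still possible for house 2 is badminton.
House 1 music genre: only reggae fits.
So: house 1 = reggae/soccer, house 2 = disco/badminton, house 3 = country/basketball.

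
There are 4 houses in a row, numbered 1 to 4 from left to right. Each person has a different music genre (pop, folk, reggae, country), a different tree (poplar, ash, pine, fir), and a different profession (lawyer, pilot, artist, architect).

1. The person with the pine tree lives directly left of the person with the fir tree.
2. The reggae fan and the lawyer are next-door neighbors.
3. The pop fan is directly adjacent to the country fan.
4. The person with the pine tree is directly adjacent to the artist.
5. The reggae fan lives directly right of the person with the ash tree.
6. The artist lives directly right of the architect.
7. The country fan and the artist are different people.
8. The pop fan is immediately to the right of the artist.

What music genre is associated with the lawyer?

House 1's music genre must be folk (nothing else left).
The pop fan is narrowed to house 3 or 4; consider each.
Placing it in house 4 leads to a contradiction, so it's in house 3.
By clue 8, the artist is in house 2.
The only profession still possible for house 1 is architect.
By clue 2, the lawyer is in house 3.
The country fan is in house 4 (clue 7).
House 2 music genre: only reggae fits.
House 4's profession must be pilot (nothing else left).
The person with the ash tree is in house 1 (clue 5).
House 3's tree must be pine (nothing else left).
The person with the fir tree is in house 4 (clue 1).
That leaves poplar as the tree for house 2.
So: house 1 = folk/ash/architect, house 2 = reggae/poplar/artist, house 3 = pop/pine/lawyer, house 4 = country/fir/pilot.

pop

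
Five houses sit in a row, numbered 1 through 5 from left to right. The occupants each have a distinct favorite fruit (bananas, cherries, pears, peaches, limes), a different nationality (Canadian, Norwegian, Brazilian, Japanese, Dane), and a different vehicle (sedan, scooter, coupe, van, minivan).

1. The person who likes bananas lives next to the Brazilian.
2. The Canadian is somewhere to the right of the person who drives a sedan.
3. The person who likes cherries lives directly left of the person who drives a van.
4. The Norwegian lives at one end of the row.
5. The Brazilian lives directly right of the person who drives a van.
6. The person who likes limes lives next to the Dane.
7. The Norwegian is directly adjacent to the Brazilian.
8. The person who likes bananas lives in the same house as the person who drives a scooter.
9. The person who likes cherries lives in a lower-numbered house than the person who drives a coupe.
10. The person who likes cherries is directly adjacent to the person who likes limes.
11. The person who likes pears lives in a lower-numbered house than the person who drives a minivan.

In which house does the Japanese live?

1

The Norwegian is in house 5 (clue 7).
Clue 7 places the Brazilian in house 4.
The person who drives a van is in house 3 (clue 5).
That leaves sedan as the vehicle for house 1.
Clue 3 places the person who likes cherries in house 2.
Clue 8 places the person who likes bananas in house 5.
That leaves minivan as the vehicle for house 2.
House 4's vehicle must be coupe (nothing else left).
That leaves scooter as the vehicle for house 5.
Clue 6 places the Dane in house 2.
The person who likes pears is in house 1 (clue 11).
That leaves limes as the favorite fruit for house 3.
House 4's favorite fruit must be peaches (nothing else left).
That leaves Japanese as the nationality for house 1.
House 3 nationality: only Canadian fits.
So: house 1 = pears/Japanese/sedan, house 2 = cherries/Dane/minivan, house 3 = limes/Canadian/van, house 4 = peaches/Brazilian/coupe, house 5 = bananas/Norwegian/scooter.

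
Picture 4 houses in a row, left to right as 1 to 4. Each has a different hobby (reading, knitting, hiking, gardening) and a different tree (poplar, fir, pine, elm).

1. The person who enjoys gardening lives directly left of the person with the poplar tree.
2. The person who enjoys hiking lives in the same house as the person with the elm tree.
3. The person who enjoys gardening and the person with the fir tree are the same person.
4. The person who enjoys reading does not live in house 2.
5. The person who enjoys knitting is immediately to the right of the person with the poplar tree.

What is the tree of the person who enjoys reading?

poplar

The person who enjoys gardening is narrowed to house 1 or 2; consider each.
Placing it in house 1 leads to a contradiction, so it's in house 2.
From clue 1, the person with the poplar tree must be in house 3.
The person with the fir tree is in house 2 (clue 3).
Clue 5: the person who enjoys knitting is in house 4.
Clue 2: the person who enjoys hiking is in house 1.
By clue 2, the person with the elm tree is in house 1.
The only hobby still possible for house 3 is reading.
House 4 tree: only pine fits.
So: house 1 = hiking/elm, house 2 = gardening/fir, house 3 = reading/poplar, house 4 = knitting/pine.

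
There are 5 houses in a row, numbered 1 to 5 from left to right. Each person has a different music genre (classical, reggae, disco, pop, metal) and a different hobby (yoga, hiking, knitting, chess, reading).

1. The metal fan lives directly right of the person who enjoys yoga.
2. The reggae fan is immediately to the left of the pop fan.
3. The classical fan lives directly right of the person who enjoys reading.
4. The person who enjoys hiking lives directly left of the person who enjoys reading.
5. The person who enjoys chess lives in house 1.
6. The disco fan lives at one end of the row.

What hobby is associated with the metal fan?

knitting

Clue 5: the person who enjoys chess is in house 1.
House 5 hobby: only knitting fits.
The classical fan is narrowed to house 4 or 5; consider each.
Placing it in house 5 leads to a contradiction, so it's in house 4.
By clue 3, the person who enjoys reading is in house 3.
By clue 4, the person who enjoys hiking is in house 2.
That leaves yoga as the hobby for house 4.
Clue 1 places the metal fan in house 5.
The only music genre still possible for house 3 is pop.
The reggae fan is in house 2 (clue 2).
That leaves disco as the music genre for house 1.
So: house 1 = disco/chess, house 2 = reggae/hiking, house 3 = pop/reading, house 4 = classical/yoga, house 5 = metal/knitting.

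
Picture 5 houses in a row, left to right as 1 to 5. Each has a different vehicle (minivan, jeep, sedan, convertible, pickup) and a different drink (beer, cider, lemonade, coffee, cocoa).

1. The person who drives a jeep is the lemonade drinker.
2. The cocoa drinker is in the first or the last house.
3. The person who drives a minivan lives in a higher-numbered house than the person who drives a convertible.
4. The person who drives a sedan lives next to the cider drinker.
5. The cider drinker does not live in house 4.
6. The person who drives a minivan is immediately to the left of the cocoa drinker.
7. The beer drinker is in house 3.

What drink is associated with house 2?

The person who drives a minivan is in house 4 (clue 6).
The cocoa drinker is in house 5 (clue 6).
By clue 7, the beer drinker is in house 3.
So house 5 gets pickup for vehicle.
House 4's drink must be coffee (nothing else left).
The person who drives a jeep is narrowed to house 1 or 2; consider each.
Placing it in house 2 leads to a contradiction, so it's in house 1.
The lemonade drinker is in house 1 (clue 1).
House 2 drink: only cider fits.
Clue 4: the person who drives a sedan is in house 3.
House 2's vehicle must be convertible (nothing else left).
So: house 1 = jeep/lemonade, house 2 = convertible/cider, house 3 = sedan/beer, house 4 = minivan/coffee, house 5 = pickup/cocoa.

cider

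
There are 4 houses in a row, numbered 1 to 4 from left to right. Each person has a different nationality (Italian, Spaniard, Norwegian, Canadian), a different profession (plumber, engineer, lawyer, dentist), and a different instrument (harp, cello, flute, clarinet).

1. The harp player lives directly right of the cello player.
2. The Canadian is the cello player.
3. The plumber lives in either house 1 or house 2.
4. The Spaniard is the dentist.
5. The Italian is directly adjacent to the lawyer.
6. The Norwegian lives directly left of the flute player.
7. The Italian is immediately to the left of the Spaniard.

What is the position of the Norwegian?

2

House 4 nationality: only Spaniard fits.
Clue 4 places the dentist in house 4.
From clue 7, the Italian must be in house 3.
The lawyer is in house 2 (clue 5).
So house 3 gets engineer for profession.
House 1 profession: only plumber fits.
The only instrument still possible for house 4 is clarinet.
House 1's instrument must be cello (nothing else left).
The harp player is in house 2 (clue 1).
The Canadian is in house 1 (clue 2).
House 2's nationality must be Norwegian (nothing else left).
So house 3 gets flute for instrument.
So: house 1 = Canadian/plumber/cello, house 2 = Norwegian/lawyer/harp, house 3 = Italian/engineer/flute, house 4 = Spaniard/dentist/clarinet.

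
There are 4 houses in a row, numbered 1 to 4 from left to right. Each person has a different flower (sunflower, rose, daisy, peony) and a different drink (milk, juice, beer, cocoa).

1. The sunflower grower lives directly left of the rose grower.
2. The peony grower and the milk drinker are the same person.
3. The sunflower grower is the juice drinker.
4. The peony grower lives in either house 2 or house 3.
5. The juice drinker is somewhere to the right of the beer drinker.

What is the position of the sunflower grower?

House 1's flower must be daisy (nothing else left).
House 4 flower: only rose fits.
House 4's drink must be cocoa (nothing else left).
The sunflower grower is in house 3 (clue 1).
By clue 3, the juice drinker is in house 3.
So house 2 gets peony for flower.
House 1's drink must be beer (nothing else left).
The only drink still possible for house 2 is milk.
So: house 1 = daisy/beer, house 2 = peony/milk, house 3 = sunflower/juice, house 4 = rose/cocoa.

3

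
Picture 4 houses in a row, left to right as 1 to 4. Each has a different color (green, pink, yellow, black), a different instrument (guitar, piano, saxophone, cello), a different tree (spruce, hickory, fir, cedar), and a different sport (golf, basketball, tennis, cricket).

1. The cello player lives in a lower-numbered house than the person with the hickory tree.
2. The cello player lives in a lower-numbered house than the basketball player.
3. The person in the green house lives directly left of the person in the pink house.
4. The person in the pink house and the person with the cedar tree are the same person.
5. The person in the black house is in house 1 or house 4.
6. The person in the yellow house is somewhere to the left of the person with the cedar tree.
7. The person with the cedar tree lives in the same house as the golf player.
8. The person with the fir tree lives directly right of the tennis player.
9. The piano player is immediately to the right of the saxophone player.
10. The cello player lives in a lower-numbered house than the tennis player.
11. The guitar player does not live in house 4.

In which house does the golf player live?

4

The only instrument still possible for house 4 is piano.
The only tree still possible for house 1 is spruce.
So house 1 gets cricket for sport.
The saxophone player is in house 3 (clue 9).
The person in the black house is narrowed to house 1 or 4; consider each.
Placing it in house 4 leads to a contradiction, so it's in house 1.
House 4's color must be pink (nothing else left).
The person in the green house is in house 3 (clue 3).
By clue 4, the person with the cedar tree is in house 4.
Clue 7: the golf player is in house 4.
House 2 color: only yellow fits.
So house 2 gets hickory for tree.
House 3 tree: only fir fits.
Clue 1 places the cello player in house 1.
From clue 8, the tennis player must be in house 2.
So house 2 gets guitar for instrument.
The only sport still possible for house 3 is basketball.
So: house 1 = black/cello/spruce/cricket, house 2 = yellow/guitar/hickory/tennis, house 3 = green/saxophone/fir/basketball, house 4 = pink/piano/cedar/golf.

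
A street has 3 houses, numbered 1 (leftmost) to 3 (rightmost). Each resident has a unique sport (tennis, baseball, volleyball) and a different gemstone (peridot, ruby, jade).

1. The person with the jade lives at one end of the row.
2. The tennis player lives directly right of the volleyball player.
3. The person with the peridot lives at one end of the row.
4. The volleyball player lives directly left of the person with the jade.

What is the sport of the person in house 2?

volleyball

From clue 4, the volleyball player must be in house 2.
The person with the jade is in house 3 (clue 4).
The only sport still possible for house 1 is baseball.
So house 3 gets tennis for sport.
That leaves ruby as the gemstone for house 2.
House 1 gemstone: only peridot fits.
So: house 1 = baseball/peridot, house 2 = volleyball/ruby, house 3 = tennis/jade.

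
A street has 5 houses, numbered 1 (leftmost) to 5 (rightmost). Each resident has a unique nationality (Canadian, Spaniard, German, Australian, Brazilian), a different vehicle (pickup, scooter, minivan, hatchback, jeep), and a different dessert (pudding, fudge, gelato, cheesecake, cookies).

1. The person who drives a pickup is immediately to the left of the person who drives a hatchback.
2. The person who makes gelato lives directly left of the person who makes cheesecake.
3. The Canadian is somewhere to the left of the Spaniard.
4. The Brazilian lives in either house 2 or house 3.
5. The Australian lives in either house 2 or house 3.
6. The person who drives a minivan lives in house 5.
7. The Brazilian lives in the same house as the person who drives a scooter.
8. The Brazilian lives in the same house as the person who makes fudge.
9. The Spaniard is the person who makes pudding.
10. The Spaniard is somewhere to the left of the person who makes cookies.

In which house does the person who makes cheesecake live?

Clue 6 places the person who drives a minivan in house 5.
House 5's nationality must be German (nothing else left).
The only dessert still possible for house 1 is gelato.
By clue 2, the person who makes cheesecake is in house 2.
So house 1 gets Canadian for nationality.
House 4 nationality: only Spaniard fits.
That leaves cookies as the dessert for house 5.
By clue 8, the Brazilian is in house 3.
Clue 9: the person who makes pudding is in house 4.
That leaves Australian as the nationality for house 2.
The only dessert still possible for house 3 is fudge.
Clue 7: the person who drives a scooter is in house 3.
Clue 1: the person who drives a pickup is in house 1.
From clue 1, the person who drives a hatchback must be in house 2.
So house 4 gets jeep for vehicle.
So: house 1 = Canadian/pickup/gelato, house 2 = Australian/hatchback/cheesecake, house 3 = Brazilian/scooter/fudge, house 4 = Spaniard/jeep/pudding, house 5 = German/minivan/cookies.

2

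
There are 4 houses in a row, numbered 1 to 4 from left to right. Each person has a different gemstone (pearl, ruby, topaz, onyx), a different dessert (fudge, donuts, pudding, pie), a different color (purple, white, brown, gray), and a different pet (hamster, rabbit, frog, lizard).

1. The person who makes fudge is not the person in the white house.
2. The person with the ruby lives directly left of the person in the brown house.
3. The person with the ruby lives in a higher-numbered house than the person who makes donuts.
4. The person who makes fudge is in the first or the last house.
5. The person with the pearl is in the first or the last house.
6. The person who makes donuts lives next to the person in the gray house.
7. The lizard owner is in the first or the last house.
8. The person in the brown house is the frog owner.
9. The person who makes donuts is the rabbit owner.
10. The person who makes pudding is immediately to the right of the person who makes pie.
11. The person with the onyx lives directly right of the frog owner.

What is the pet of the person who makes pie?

hamster

Clue 8 places the person in the brown house in house 3.
From clue 8, the frog owner must be in house 3.
Clue 11: the person with the onyx is in house 4.
From clue 2, the person with the ruby must be in house 2.
The person who makes donuts is in house 1 (clue 3).
From clue 6, the person in the gray house must be in house 2.
From clue 9, the rabbit owner must be in house 1.
House 1 gemstone: only pearl fits.
That leaves topaz as the gemstone for house 3.
So house 2 gets hamster for pet.
House 4 pet: only lizard fits.
The person in the white house is in house 1 (clue 1).
The only dessert still possible for house 2 is pie.
House 3 dessert: only pudding fits.
So house 4 gets fudge for dessert.
The only color still possible for house 4 is purple.
So: house 1 = pearl/donuts/white/rabbit, house 2 = ruby/pie/gray/hamster, house 3 = topaz/pudding/brown/frog, house 4 = onyx/fudge/purple/lizard.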